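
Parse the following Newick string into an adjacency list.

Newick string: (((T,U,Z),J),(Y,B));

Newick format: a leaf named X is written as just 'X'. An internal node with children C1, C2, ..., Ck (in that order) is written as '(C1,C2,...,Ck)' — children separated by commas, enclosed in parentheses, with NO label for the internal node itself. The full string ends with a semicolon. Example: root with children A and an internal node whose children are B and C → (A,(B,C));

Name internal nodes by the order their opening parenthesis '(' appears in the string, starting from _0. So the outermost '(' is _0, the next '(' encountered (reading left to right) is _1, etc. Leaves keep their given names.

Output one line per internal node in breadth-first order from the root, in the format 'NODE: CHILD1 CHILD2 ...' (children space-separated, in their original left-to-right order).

Answer: _0: _1 _3
_1: _2 J
_3: Y B
_2: T U Z

Derivation:
Input: (((T,U,Z),J),(Y,B));
Scanning left-to-right, naming '(' by encounter order:
  pos 0: '(' -> open internal node _0 (depth 1)
  pos 1: '(' -> open internal node _1 (depth 2)
  pos 2: '(' -> open internal node _2 (depth 3)
  pos 8: ')' -> close internal node _2 (now at depth 2)
  pos 11: ')' -> close internal node _1 (now at depth 1)
  pos 13: '(' -> open internal node _3 (depth 2)
  pos 17: ')' -> close internal node _3 (now at depth 1)
  pos 18: ')' -> close internal node _0 (now at depth 0)
Total internal nodes: 4
BFS adjacency from root:
  _0: _1 _3
  _1: _2 J
  _3: Y B
  _2: T U Z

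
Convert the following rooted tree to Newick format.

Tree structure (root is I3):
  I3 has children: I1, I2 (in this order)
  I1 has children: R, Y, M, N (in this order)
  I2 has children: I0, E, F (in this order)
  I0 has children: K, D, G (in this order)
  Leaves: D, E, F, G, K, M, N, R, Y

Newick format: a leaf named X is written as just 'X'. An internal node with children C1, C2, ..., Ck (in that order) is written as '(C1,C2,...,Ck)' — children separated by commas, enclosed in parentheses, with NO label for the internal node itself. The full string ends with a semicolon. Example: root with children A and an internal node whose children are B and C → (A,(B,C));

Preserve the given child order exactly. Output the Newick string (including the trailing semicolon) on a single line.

Answer: ((R,Y,M,N),((K,D,G),E,F));

Derivation:
internal I3 with children ['I1', 'I2']
  internal I1 with children ['R', 'Y', 'M', 'N']
    leaf 'R' → 'R'
    leaf 'Y' → 'Y'
    leaf 'M' → 'M'
    leaf 'N' → 'N'
  → '(R,Y,M,N)'
  internal I2 with children ['I0', 'E', 'F']
    internal I0 with children ['K', 'D', 'G']
      leaf 'K' → 'K'
      leaf 'D' → 'D'
      leaf 'G' → 'G'
    → '(K,D,G)'
    leaf 'E' → 'E'
    leaf 'F' → 'F'
  → '((K,D,G),E,F)'
→ '((R,Y,M,N),((K,D,G),E,F))'
Final: ((R,Y,M,N),((K,D,G),E,F));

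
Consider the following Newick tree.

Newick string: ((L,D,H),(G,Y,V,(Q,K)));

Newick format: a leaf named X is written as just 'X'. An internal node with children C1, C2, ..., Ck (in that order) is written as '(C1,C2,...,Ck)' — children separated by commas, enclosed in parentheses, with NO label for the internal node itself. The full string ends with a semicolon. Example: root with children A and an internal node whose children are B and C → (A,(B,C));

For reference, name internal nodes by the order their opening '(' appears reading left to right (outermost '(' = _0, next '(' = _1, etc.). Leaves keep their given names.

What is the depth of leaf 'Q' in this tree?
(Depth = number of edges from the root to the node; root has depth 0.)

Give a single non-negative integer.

Answer: 3

Derivation:
Newick: ((L,D,H),(G,Y,V,(Q,K)));
Naming internals by '(' encounter order: outermost '(' = _0, next = _1, ...
Query node: Q
Path from root: _0 -> _2 -> _3 -> Q
Depth of Q: 3 (number of edges from root)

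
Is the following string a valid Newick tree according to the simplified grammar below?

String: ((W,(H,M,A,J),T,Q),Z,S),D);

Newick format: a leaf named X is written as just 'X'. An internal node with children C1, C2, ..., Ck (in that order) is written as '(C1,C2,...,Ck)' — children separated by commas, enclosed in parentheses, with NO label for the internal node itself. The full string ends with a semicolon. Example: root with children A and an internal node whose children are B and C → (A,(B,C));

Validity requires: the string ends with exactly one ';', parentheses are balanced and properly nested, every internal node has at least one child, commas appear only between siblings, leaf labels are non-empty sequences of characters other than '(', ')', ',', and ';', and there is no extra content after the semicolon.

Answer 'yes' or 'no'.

Answer: no

Derivation:
Input: ((W,(H,M,A,J),T,Q),Z,S),D);
Paren balance: 3 '(' vs 4 ')' MISMATCH
Ends with single ';': True
Full parse: FAILS (extra content after tree at pos 23)
Valid: False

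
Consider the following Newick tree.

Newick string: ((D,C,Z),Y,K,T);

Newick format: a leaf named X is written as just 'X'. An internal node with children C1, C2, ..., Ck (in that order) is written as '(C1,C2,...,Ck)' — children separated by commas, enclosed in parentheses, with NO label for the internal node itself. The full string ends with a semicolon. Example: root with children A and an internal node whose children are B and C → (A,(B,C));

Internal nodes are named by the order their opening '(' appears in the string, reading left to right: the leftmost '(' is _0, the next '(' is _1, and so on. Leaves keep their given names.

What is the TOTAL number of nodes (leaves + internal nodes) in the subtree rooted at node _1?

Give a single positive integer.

Newick: ((D,C,Z),Y,K,T);
Locate _1: it is the '(' at position 1 (the 2nd '(' reading left to right).
Query: subtree rooted at _1
_1: subtree_size = 1 + 3
  D: subtree_size = 1 + 0
  C: subtree_size = 1 + 0
  Z: subtree_size = 1 + 0
Total subtree size of _1: 4

Answer: 4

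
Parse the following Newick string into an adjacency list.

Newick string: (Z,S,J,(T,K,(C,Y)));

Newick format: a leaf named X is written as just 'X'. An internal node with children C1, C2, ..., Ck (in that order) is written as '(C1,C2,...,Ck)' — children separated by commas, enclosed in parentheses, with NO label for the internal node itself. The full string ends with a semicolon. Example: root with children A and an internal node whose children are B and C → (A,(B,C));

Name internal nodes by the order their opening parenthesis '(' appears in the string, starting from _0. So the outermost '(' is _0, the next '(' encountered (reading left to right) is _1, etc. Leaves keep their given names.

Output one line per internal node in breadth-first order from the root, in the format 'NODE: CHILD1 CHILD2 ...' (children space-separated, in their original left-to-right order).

Input: (Z,S,J,(T,K,(C,Y)));
Scanning left-to-right, naming '(' by encounter order:
  pos 0: '(' -> open internal node _0 (depth 1)
  pos 7: '(' -> open internal node _1 (depth 2)
  pos 12: '(' -> open internal node _2 (depth 3)
  pos 16: ')' -> close internal node _2 (now at depth 2)
  pos 17: ')' -> close internal node _1 (now at depth 1)
  pos 18: ')' -> close internal node _0 (now at depth 0)
Total internal nodes: 3
BFS adjacency from root:
  _0: Z S J _1
  _1: T K _2
  _2: C Y

Answer: _0: Z S J _1
_1: T K _2
_2: C Y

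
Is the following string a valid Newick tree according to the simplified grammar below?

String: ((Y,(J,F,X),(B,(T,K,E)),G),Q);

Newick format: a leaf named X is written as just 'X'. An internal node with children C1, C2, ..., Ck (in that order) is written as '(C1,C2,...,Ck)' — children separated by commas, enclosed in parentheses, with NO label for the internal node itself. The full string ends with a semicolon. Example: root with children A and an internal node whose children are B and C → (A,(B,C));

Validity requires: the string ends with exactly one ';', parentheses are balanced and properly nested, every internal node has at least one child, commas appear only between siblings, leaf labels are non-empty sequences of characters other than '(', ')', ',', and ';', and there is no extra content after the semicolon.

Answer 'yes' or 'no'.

Answer: yes

Derivation:
Input: ((Y,(J,F,X),(B,(T,K,E)),G),Q);
Paren balance: 5 '(' vs 5 ')' OK
Ends with single ';': True
Full parse: OK
Valid: True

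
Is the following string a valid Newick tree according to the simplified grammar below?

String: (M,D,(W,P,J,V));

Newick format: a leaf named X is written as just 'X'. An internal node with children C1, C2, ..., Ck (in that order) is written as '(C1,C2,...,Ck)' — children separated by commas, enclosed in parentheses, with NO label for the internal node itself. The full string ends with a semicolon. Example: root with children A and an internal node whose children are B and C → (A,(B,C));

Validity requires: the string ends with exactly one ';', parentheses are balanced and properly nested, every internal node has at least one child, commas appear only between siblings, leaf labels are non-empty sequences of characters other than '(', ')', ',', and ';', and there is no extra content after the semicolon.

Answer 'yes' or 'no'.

Answer: yes

Derivation:
Input: (M,D,(W,P,J,V));
Paren balance: 2 '(' vs 2 ')' OK
Ends with single ';': True
Full parse: OK
Valid: True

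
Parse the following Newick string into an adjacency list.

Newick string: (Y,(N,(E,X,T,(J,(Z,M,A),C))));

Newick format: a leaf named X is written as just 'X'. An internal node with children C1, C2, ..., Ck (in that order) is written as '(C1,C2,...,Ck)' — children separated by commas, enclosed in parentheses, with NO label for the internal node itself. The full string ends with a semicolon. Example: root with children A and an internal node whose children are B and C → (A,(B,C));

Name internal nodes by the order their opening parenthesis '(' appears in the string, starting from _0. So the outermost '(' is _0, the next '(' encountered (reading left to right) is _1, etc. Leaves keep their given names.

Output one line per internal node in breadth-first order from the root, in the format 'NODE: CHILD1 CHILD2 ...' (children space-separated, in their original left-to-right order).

Answer: _0: Y _1
_1: N _2
_2: E X T _3
_3: J _4 C
_4: Z M A

Derivation:
Input: (Y,(N,(E,X,T,(J,(Z,M,A),C))));
Scanning left-to-right, naming '(' by encounter order:
  pos 0: '(' -> open internal node _0 (depth 1)
  pos 3: '(' -> open internal node _1 (depth 2)
  pos 6: '(' -> open internal node _2 (depth 3)
  pos 13: '(' -> open internal node _3 (depth 4)
  pos 16: '(' -> open internal node _4 (depth 5)
  pos 22: ')' -> close internal node _4 (now at depth 4)
  pos 25: ')' -> close internal node _3 (now at depth 3)
  pos 26: ')' -> close internal node _2 (now at depth 2)
  pos 27: ')' -> close internal node _1 (now at depth 1)
  pos 28: ')' -> close internal node _0 (now at depth 0)
Total internal nodes: 5
BFS adjacency from root:
  _0: Y _1
  _1: N _2
  _2: E X T _3
  _3: J _4 C
  _4: Z M A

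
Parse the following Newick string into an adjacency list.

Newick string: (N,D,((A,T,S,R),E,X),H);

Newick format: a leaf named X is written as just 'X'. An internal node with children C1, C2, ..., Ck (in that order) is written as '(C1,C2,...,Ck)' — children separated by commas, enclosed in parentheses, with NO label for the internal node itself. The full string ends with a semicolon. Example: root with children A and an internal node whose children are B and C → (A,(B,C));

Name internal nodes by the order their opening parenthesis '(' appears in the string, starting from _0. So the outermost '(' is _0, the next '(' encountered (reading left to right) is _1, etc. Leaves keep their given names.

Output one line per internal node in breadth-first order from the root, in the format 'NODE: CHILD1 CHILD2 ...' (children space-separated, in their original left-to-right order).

Input: (N,D,((A,T,S,R),E,X),H);
Scanning left-to-right, naming '(' by encounter order:
  pos 0: '(' -> open internal node _0 (depth 1)
  pos 5: '(' -> open internal node _1 (depth 2)
  pos 6: '(' -> open internal node _2 (depth 3)
  pos 14: ')' -> close internal node _2 (now at depth 2)
  pos 19: ')' -> close internal node _1 (now at depth 1)
  pos 22: ')' -> close internal node _0 (now at depth 0)
Total internal nodes: 3
BFS adjacency from root:
  _0: N D _1 H
  _1: _2 E X
  _2: A T S R

Answer: _0: N D _1 H
_1: _2 E X
_2: A T S R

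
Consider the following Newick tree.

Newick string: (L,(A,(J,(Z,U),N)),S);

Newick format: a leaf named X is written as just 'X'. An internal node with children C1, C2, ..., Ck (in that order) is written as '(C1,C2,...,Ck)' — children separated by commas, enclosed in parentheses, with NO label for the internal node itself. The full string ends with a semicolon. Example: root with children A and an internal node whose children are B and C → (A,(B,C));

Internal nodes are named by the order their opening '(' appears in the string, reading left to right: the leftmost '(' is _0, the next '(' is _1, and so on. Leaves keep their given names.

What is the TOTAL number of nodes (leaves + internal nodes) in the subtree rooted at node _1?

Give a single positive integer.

Newick: (L,(A,(J,(Z,U),N)),S);
Locate _1: it is the '(' at position 3 (the 2nd '(' reading left to right).
Query: subtree rooted at _1
_1: subtree_size = 1 + 7
  A: subtree_size = 1 + 0
  _2: subtree_size = 1 + 5
    J: subtree_size = 1 + 0
    _3: subtree_size = 1 + 2
      Z: subtree_size = 1 + 0
      U: subtree_size = 1 + 0
    N: subtree_size = 1 + 0
Total subtree size of _1: 8

Answer: 8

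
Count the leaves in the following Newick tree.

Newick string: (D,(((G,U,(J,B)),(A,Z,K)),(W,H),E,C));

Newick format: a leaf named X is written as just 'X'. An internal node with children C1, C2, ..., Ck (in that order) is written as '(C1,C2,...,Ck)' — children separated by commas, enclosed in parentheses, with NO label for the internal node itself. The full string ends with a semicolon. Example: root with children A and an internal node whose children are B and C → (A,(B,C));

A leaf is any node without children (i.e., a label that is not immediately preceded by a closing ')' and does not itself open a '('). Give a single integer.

Answer: 12

Derivation:
Newick: (D,(((G,U,(J,B)),(A,Z,K)),(W,H),E,C));
Scan left-to-right; a leaf is any maximal label run not followed by '(':
  pos 1: leaf 'D' → count = 1
  pos 6: leaf 'G' → count = 2
  pos 8: leaf 'U' → count = 3
  pos 11: leaf 'J' → count = 4
  pos 13: leaf 'B' → count = 5
  pos 18: leaf 'A' → count = 6
  pos 20: leaf 'Z' → count = 7
  pos 22: leaf 'K' → count = 8
  pos 27: leaf 'W' → count = 9
  pos 29: leaf 'H' → count = 10
  pos 32: leaf 'E' → count = 11
  pos 34: leaf 'C' → count = 12
Total leaves: 12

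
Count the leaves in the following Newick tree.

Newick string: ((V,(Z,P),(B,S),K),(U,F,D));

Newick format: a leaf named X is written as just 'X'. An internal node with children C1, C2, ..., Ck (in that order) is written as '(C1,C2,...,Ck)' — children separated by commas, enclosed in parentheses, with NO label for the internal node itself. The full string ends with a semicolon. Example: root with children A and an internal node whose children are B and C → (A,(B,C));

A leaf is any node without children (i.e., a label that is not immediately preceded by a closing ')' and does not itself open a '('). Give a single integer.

Answer: 9

Derivation:
Newick: ((V,(Z,P),(B,S),K),(U,F,D));
Scan left-to-right; a leaf is any maximal label run not followed by '(':
  pos 2: leaf 'V' → count = 1
  pos 5: leaf 'Z' → count = 2
  pos 7: leaf 'P' → count = 3
  pos 11: leaf 'B' → count = 4
  pos 13: leaf 'S' → count = 5
  pos 16: leaf 'K' → count = 6
  pos 20: leaf 'U' → count = 7
  pos 22: leaf 'F' → count = 8
  pos 24: leaf 'D' → count = 9
Total leaves: 9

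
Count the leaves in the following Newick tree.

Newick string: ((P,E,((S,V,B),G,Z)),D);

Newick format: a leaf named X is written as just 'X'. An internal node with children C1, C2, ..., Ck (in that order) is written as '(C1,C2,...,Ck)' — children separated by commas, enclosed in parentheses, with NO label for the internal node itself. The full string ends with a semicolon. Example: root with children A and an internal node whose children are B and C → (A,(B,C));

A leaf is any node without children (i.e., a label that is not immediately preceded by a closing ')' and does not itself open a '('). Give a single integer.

Answer: 8

Derivation:
Newick: ((P,E,((S,V,B),G,Z)),D);
Scan left-to-right; a leaf is any maximal label run not followed by '(':
  pos 2: leaf 'P' → count = 1
  pos 4: leaf 'E' → count = 2
  pos 8: leaf 'S' → count = 3
  pos 10: leaf 'V' → count = 4
  pos 12: leaf 'B' → count = 5
  pos 15: leaf 'G' → count = 6
  pos 17: leaf 'Z' → count = 7
  pos 21: leaf 'D' → count = 8
Total leaves: 8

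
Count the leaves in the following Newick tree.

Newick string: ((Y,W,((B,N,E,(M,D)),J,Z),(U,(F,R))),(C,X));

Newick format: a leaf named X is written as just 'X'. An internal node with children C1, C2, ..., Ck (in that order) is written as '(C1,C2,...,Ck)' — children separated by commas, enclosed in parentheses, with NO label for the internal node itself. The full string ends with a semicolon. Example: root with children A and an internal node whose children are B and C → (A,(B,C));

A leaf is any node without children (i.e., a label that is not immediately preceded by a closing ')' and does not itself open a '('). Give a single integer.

Newick: ((Y,W,((B,N,E,(M,D)),J,Z),(U,(F,R))),(C,X));
Scan left-to-right; a leaf is any maximal label run not followed by '(':
  pos 2: leaf 'Y' → count = 1
  pos 4: leaf 'W' → count = 2
  pos 8: leaf 'B' → count = 3
  pos 10: leaf 'N' → count = 4
  pos 12: leaf 'E' → count = 5
  pos 15: leaf 'M' → count = 6
  pos 17: leaf 'D' → count = 7
  pos 21: leaf 'J' → count = 8
  pos 23: leaf 'Z' → count = 9
  pos 27: leaf 'U' → count = 10
  pos 30: leaf 'F' → count = 11
  pos 32: leaf 'R' → count = 12
  pos 38: leaf 'C' → count = 13
  pos 40: leaf 'X' → count = 14
Total leaves: 14

Answer: 14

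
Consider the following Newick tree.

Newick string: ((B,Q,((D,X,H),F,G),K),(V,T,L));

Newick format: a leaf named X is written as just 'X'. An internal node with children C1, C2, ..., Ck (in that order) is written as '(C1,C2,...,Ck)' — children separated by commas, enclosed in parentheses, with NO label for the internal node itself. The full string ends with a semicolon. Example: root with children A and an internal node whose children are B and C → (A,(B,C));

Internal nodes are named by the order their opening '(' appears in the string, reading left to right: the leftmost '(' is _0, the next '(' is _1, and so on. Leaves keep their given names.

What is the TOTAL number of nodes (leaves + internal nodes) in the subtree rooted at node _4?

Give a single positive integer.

Newick: ((B,Q,((D,X,H),F,G),K),(V,T,L));
Locate _4: it is the '(' at position 23 (the 5th '(' reading left to right).
Query: subtree rooted at _4
_4: subtree_size = 1 + 3
  V: subtree_size = 1 + 0
  T: subtree_size = 1 + 0
  L: subtree_size = 1 + 0
Total subtree size of _4: 4

Answer: 4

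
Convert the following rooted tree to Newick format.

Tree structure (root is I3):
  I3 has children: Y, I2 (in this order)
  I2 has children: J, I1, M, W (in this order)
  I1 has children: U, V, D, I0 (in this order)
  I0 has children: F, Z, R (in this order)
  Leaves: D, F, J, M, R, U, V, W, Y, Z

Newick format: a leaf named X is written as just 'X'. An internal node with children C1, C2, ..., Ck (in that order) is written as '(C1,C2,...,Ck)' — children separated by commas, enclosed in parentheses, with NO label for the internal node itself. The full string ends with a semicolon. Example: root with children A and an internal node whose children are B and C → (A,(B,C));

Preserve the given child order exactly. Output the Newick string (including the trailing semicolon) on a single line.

internal I3 with children ['Y', 'I2']
  leaf 'Y' → 'Y'
  internal I2 with children ['J', 'I1', 'M', 'W']
    leaf 'J' → 'J'
    internal I1 with children ['U', 'V', 'D', 'I0']
      leaf 'U' → 'U'
      leaf 'V' → 'V'
      leaf 'D' → 'D'
      internal I0 with children ['F', 'Z', 'R']
        leaf 'F' → 'F'
        leaf 'Z' → 'Z'
        leaf 'R' → 'R'
      → '(F,Z,R)'
    → '(U,V,D,(F,Z,R))'
    leaf 'M' → 'M'
    leaf 'W' → 'W'
  → '(J,(U,V,D,(F,Z,R)),M,W)'
→ '(Y,(J,(U,V,D,(F,Z,R)),M,W))'
Final: (Y,(J,(U,V,D,(F,Z,R)),M,W));

Answer: (Y,(J,(U,V,D,(F,Z,R)),M,W));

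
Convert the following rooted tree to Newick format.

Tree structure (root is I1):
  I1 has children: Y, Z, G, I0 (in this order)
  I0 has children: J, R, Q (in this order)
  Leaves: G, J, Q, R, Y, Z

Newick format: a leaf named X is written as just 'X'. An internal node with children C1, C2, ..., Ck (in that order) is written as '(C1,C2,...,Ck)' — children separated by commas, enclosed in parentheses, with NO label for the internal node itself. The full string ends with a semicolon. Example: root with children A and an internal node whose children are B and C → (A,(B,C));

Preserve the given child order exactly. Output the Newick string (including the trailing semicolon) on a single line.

Answer: (Y,Z,G,(J,R,Q));

Derivation:
internal I1 with children ['Y', 'Z', 'G', 'I0']
  leaf 'Y' → 'Y'
  leaf 'Z' → 'Z'
  leaf 'G' → 'G'
  internal I0 with children ['J', 'R', 'Q']
    leaf 'J' → 'J'
    leaf 'R' → 'R'
    leaf 'Q' → 'Q'
  → '(J,R,Q)'
→ '(Y,Z,G,(J,R,Q))'
Final: (Y,Z,G,(J,R,Q));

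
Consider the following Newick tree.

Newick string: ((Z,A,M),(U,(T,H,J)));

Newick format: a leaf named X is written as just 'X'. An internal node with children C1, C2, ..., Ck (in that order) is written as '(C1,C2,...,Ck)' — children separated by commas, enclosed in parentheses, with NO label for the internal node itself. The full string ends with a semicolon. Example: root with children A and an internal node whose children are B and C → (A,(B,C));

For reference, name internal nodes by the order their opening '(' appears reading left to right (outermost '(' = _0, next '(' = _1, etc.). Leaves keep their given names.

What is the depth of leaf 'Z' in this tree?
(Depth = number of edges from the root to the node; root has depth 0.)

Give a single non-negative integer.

Newick: ((Z,A,M),(U,(T,H,J)));
Naming internals by '(' encounter order: outermost '(' = _0, next = _1, ...
Query node: Z
Path from root: _0 -> _1 -> Z
Depth of Z: 2 (number of edges from root)

Answer: 2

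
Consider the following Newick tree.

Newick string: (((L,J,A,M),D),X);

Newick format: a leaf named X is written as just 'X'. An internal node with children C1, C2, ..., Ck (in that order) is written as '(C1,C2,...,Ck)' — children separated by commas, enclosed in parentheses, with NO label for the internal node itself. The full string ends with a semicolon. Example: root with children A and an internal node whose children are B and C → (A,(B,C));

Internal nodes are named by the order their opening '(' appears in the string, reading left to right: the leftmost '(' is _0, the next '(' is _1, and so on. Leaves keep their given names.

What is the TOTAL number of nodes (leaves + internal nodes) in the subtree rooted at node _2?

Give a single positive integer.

Answer: 5

Derivation:
Newick: (((L,J,A,M),D),X);
Locate _2: it is the '(' at position 2 (the 3rd '(' reading left to right).
Query: subtree rooted at _2
_2: subtree_size = 1 + 4
  L: subtree_size = 1 + 0
  J: subtree_size = 1 + 0
  A: subtree_size = 1 + 0
  M: subtree_size = 1 + 0
Total subtree size of _2: 5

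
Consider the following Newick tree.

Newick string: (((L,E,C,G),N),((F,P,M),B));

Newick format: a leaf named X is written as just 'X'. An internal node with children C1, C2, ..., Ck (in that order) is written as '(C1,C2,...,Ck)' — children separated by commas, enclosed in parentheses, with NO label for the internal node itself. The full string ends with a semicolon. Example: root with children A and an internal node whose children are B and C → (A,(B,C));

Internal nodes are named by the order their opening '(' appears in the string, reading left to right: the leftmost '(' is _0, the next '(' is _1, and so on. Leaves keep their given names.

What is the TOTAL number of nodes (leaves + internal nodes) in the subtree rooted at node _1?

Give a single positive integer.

Answer: 7

Derivation:
Newick: (((L,E,C,G),N),((F,P,M),B));
Locate _1: it is the '(' at position 1 (the 2nd '(' reading left to right).
Query: subtree rooted at _1
_1: subtree_size = 1 + 6
  _2: subtree_size = 1 + 4
    L: subtree_size = 1 + 0
    E: subtree_size = 1 + 0
    C: subtree_size = 1 + 0
    G: subtree_size = 1 + 0
  N: subtree_size = 1 + 0
Total subtree size of _1: 7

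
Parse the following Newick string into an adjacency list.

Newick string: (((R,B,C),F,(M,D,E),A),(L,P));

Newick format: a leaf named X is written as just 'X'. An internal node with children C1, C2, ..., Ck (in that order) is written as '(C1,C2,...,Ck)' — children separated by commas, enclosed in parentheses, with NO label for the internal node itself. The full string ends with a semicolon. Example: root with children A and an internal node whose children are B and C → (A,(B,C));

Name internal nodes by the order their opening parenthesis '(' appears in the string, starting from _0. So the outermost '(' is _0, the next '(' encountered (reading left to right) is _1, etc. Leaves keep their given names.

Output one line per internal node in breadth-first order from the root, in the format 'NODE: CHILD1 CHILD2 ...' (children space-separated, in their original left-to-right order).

Answer: _0: _1 _4
_1: _2 F _3 A
_4: L P
_2: R B C
_3: M D E

Derivation:
Input: (((R,B,C),F,(M,D,E),A),(L,P));
Scanning left-to-right, naming '(' by encounter order:
  pos 0: '(' -> open internal node _0 (depth 1)
  pos 1: '(' -> open internal node _1 (depth 2)
  pos 2: '(' -> open internal node _2 (depth 3)
  pos 8: ')' -> close internal node _2 (now at depth 2)
  pos 12: '(' -> open internal node _3 (depth 3)
  pos 18: ')' -> close internal node _3 (now at depth 2)
  pos 21: ')' -> close internal node _1 (now at depth 1)
  pos 23: '(' -> open internal node _4 (depth 2)
  pos 27: ')' -> close internal node _4 (now at depth 1)
  pos 28: ')' -> close internal node _0 (now at depth 0)
Total internal nodes: 5
BFS adjacency from root:
  _0: _1 _4
  _1: _2 F _3 A
  _4: L P
  _2: R B C
  _3: M D E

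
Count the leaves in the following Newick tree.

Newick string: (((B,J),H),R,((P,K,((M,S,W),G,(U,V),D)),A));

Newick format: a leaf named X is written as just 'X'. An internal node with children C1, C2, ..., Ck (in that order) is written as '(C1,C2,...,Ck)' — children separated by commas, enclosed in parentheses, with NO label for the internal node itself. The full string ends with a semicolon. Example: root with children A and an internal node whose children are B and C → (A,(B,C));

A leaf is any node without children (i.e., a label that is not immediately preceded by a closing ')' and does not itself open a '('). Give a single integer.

Answer: 14

Derivation:
Newick: (((B,J),H),R,((P,K,((M,S,W),G,(U,V),D)),A));
Scan left-to-right; a leaf is any maximal label run not followed by '(':
  pos 3: leaf 'B' → count = 1
  pos 5: leaf 'J' → count = 2
  pos 8: leaf 'H' → count = 3
  pos 11: leaf 'R' → count = 4
  pos 15: leaf 'P' → count = 5
  pos 17: leaf 'K' → count = 6
  pos 21: leaf 'M' → count = 7
  pos 23: leaf 'S' → count = 8
  pos 25: leaf 'W' → count = 9
  pos 28: leaf 'G' → count = 10
  pos 31: leaf 'U' → count = 11
  pos 33: leaf 'V' → count = 12
  pos 36: leaf 'D' → count = 13
  pos 40: leaf 'A' → count = 14
Total leaves: 14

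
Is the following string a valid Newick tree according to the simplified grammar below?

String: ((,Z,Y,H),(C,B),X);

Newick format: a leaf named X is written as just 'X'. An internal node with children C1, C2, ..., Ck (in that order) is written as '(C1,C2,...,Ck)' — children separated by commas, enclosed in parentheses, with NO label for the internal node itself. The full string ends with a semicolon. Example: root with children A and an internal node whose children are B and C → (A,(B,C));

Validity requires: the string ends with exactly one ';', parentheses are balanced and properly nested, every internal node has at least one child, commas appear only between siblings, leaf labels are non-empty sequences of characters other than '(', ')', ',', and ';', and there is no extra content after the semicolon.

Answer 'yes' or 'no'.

Answer: no

Derivation:
Input: ((,Z,Y,H),(C,B),X);
Paren balance: 3 '(' vs 3 ')' OK
Ends with single ';': True
Full parse: FAILS (empty leaf label at pos 2)
Valid: False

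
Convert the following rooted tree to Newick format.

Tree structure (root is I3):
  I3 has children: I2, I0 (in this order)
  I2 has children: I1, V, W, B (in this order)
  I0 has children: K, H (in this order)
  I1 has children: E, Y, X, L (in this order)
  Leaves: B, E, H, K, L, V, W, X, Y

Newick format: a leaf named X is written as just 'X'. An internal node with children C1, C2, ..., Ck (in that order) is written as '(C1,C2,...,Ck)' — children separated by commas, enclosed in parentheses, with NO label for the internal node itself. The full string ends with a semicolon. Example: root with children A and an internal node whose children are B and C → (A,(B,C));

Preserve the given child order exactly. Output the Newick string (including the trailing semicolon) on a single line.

internal I3 with children ['I2', 'I0']
  internal I2 with children ['I1', 'V', 'W', 'B']
    internal I1 with children ['E', 'Y', 'X', 'L']
      leaf 'E' → 'E'
      leaf 'Y' → 'Y'
      leaf 'X' → 'X'
      leaf 'L' → 'L'
    → '(E,Y,X,L)'
    leaf 'V' → 'V'
    leaf 'W' → 'W'
    leaf 'B' → 'B'
  → '((E,Y,X,L),V,W,B)'
  internal I0 with children ['K', 'H']
    leaf 'K' → 'K'
    leaf 'H' → 'H'
  → '(K,H)'
→ '(((E,Y,X,L),V,W,B),(K,H))'
Final: (((E,Y,X,L),V,W,B),(K,H));

Answer: (((E,Y,X,L),V,W,B),(K,H));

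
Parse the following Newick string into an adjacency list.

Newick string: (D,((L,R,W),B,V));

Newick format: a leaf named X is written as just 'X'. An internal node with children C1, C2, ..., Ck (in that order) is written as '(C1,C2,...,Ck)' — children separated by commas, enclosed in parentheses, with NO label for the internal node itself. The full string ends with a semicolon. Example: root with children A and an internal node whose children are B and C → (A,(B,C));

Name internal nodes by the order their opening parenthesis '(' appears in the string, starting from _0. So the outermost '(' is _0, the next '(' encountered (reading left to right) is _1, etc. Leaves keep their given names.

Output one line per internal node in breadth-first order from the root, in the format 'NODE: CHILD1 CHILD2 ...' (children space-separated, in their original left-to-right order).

Input: (D,((L,R,W),B,V));
Scanning left-to-right, naming '(' by encounter order:
  pos 0: '(' -> open internal node _0 (depth 1)
  pos 3: '(' -> open internal node _1 (depth 2)
  pos 4: '(' -> open internal node _2 (depth 3)
  pos 10: ')' -> close internal node _2 (now at depth 2)
  pos 15: ')' -> close internal node _1 (now at depth 1)
  pos 16: ')' -> close internal node _0 (now at depth 0)
Total internal nodes: 3
BFS adjacency from root:
  _0: D _1
  _1: _2 B V
  _2: L R W

Answer: _0: D _1
_1: _2 B V
_2: L R W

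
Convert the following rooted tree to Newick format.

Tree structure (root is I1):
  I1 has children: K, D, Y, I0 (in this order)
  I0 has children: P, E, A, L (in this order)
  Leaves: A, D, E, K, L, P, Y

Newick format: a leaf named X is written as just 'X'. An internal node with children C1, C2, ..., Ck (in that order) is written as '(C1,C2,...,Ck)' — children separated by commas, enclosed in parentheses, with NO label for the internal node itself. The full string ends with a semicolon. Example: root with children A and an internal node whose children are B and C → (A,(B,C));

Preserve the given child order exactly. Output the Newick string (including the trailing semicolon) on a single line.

internal I1 with children ['K', 'D', 'Y', 'I0']
  leaf 'K' → 'K'
  leaf 'D' → 'D'
  leaf 'Y' → 'Y'
  internal I0 with children ['P', 'E', 'A', 'L']
    leaf 'P' → 'P'
    leaf 'E' → 'E'
    leaf 'A' → 'A'
    leaf 'L' → 'L'
  → '(P,E,A,L)'
→ '(K,D,Y,(P,E,A,L))'
Final: (K,D,Y,(P,E,A,L));

Answer: (K,D,Y,(P,E,A,L));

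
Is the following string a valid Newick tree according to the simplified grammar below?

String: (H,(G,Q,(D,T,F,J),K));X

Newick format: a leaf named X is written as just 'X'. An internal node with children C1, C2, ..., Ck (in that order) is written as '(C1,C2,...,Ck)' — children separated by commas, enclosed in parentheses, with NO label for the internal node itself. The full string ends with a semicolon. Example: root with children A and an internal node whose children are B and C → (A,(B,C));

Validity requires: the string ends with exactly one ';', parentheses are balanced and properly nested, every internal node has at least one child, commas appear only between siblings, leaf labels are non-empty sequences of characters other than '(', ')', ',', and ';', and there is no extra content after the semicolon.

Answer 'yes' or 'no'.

Input: (H,(G,Q,(D,T,F,J),K));X
Paren balance: 3 '(' vs 3 ')' OK
Ends with single ';': False
Full parse: FAILS (must end with ;)
Valid: False

Answer: no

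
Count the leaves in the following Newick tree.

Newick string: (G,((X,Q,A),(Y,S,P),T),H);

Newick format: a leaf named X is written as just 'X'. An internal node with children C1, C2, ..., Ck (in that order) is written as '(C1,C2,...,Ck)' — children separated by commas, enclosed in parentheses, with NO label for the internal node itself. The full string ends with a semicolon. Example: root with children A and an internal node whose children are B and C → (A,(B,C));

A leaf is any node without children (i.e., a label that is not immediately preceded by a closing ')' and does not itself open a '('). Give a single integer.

Answer: 9

Derivation:
Newick: (G,((X,Q,A),(Y,S,P),T),H);
Scan left-to-right; a leaf is any maximal label run not followed by '(':
  pos 1: leaf 'G' → count = 1
  pos 5: leaf 'X' → count = 2
  pos 7: leaf 'Q' → count = 3
  pos 9: leaf 'A' → count = 4
  pos 13: leaf 'Y' → count = 5
  pos 15: leaf 'S' → count = 6
  pos 17: leaf 'P' → count = 7
  pos 20: leaf 'T' → count = 8
  pos 23: leaf 'H' → count = 9
Total leaves: 9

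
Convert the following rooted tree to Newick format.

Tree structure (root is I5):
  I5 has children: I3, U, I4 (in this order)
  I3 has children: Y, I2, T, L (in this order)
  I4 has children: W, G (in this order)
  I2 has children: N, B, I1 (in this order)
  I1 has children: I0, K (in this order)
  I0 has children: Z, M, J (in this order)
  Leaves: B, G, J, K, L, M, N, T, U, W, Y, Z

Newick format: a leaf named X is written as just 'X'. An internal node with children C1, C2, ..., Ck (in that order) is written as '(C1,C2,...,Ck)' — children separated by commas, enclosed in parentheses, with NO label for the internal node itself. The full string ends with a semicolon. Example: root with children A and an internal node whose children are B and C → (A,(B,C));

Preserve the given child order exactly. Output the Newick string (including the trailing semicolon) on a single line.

Answer: ((Y,(N,B,((Z,M,J),K)),T,L),U,(W,G));

Derivation:
internal I5 with children ['I3', 'U', 'I4']
  internal I3 with children ['Y', 'I2', 'T', 'L']
    leaf 'Y' → 'Y'
    internal I2 with children ['N', 'B', 'I1']
      leaf 'N' → 'N'
      leaf 'B' → 'B'
      internal I1 with children ['I0', 'K']
        internal I0 with children ['Z', 'M', 'J']
          leaf 'Z' → 'Z'
          leaf 'M' → 'M'
          leaf 'J' → 'J'
        → '(Z,M,J)'
        leaf 'K' → 'K'
      → '((Z,M,J),K)'
    → '(N,B,((Z,M,J),K))'
    leaf 'T' → 'T'
    leaf 'L' → 'L'
  → '(Y,(N,B,((Z,M,J),K)),T,L)'
  leaf 'U' → 'U'
  internal I4 with children ['W', 'G']
    leaf 'W' → 'W'
    leaf 'G' → 'G'
  → '(W,G)'
→ '((Y,(N,B,((Z,M,J),K)),T,L),U,(W,G))'
Final: ((Y,(N,B,((Z,M,J),K)),T,L),U,(W,G));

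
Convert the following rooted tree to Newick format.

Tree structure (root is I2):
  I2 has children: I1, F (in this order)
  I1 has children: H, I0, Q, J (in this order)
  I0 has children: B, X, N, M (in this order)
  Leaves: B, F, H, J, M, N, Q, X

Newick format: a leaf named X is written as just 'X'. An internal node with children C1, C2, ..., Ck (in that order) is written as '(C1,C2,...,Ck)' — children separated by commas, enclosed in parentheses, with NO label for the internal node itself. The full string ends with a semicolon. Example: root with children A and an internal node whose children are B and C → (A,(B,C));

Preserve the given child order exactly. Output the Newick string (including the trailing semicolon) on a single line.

internal I2 with children ['I1', 'F']
  internal I1 with children ['H', 'I0', 'Q', 'J']
    leaf 'H' → 'H'
    internal I0 with children ['B', 'X', 'N', 'M']
      leaf 'B' → 'B'
      leaf 'X' → 'X'
      leaf 'N' → 'N'
      leaf 'M' → 'M'
    → '(B,X,N,M)'
    leaf 'Q' → 'Q'
    leaf 'J' → 'J'
  → '(H,(B,X,N,M),Q,J)'
  leaf 'F' → 'F'
→ '((H,(B,X,N,M),Q,J),F)'
Final: ((H,(B,X,N,M),Q,J),F);

Answer: ((H,(B,X,N,M),Q,J),F);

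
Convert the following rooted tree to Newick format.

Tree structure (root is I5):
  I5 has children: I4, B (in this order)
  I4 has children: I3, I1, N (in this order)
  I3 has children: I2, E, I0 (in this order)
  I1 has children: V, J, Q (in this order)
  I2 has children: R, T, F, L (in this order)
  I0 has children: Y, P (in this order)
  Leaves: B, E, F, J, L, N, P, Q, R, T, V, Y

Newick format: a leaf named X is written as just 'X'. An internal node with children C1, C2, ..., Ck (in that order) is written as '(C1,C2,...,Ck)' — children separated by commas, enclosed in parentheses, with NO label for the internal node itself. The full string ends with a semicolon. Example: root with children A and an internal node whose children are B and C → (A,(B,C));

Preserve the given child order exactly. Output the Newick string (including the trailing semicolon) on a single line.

internal I5 with children ['I4', 'B']
  internal I4 with children ['I3', 'I1', 'N']
    internal I3 with children ['I2', 'E', 'I0']
      internal I2 with children ['R', 'T', 'F', 'L']
        leaf 'R' → 'R'
        leaf 'T' → 'T'
        leaf 'F' → 'F'
        leaf 'L' → 'L'
      → '(R,T,F,L)'
      leaf 'E' → 'E'
      internal I0 with children ['Y', 'P']
        leaf 'Y' → 'Y'
        leaf 'P' → 'P'
      → '(Y,P)'
    → '((R,T,F,L),E,(Y,P))'
    internal I1 with children ['V', 'J', 'Q']
      leaf 'V' → 'V'
      leaf 'J' → 'J'
      leaf 'Q' → 'Q'
    → '(V,J,Q)'
    leaf 'N' → 'N'
  → '(((R,T,F,L),E,(Y,P)),(V,J,Q),N)'
  leaf 'B' → 'B'
→ '((((R,T,F,L),E,(Y,P)),(V,J,Q),N),B)'
Final: ((((R,T,F,L),E,(Y,P)),(V,J,Q),N),B);

Answer: ((((R,T,F,L),E,(Y,P)),(V,J,Q),N),B);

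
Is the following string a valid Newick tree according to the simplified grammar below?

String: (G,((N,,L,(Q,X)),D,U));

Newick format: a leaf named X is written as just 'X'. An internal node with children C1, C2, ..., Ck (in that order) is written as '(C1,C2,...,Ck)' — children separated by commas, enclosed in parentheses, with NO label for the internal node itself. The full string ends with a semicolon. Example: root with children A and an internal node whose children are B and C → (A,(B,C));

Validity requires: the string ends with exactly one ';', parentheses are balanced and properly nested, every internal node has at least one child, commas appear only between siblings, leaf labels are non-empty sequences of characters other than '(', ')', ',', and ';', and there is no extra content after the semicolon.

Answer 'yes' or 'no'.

Input: (G,((N,,L,(Q,X)),D,U));
Paren balance: 4 '(' vs 4 ')' OK
Ends with single ';': True
Full parse: FAILS (empty leaf label at pos 7)
Valid: False

Answer: no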